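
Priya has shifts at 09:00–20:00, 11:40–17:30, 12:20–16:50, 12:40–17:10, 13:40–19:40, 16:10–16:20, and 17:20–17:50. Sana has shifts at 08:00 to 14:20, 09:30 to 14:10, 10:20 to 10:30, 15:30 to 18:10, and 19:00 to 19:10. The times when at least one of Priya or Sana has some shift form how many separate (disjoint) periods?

1

A, merged: 09:00–20:00.
B, merged: 08:00–14:20, 15:30–18:10, 19:00–19:10.
A ∪ B = 08:00–20:00.
That is 1 disjoint piece.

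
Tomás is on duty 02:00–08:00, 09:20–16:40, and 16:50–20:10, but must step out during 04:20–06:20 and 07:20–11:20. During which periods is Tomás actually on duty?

02:00-08:00 with B removed leaves 02:00-04:20, 06:20-07:20.
09:20-16:40 with B removed leaves 11:20-16:40.
16:50-20:10 is untouched.

02:00-04:20, 06:20-07:20, 11:20-16:40, 16:50-20:10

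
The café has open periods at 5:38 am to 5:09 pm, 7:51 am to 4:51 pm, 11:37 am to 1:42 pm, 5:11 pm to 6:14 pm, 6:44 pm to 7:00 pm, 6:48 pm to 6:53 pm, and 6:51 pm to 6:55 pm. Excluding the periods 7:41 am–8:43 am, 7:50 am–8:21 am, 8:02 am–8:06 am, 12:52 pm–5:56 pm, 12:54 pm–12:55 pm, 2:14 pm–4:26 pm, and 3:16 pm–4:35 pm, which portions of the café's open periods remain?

A, merged: 5:38 am–5:09 pm, 5:11 pm–6:14 pm, 6:44 pm–7:00 pm.
B, merged: 7:41 am–8:43 am, 12:52 pm–5:56 pm.
5:38 am–5:09 pm minus B → 5:38 am–7:41 am, 8:43 am–12:52 pm.
5:11 pm–6:14 pm minus B → 5:56 pm–6:14 pm.
6:44 pm–7:00 pm: no B overlap → unchanged.

5:38 am–7:41 am, 8:43 am–12:52 pm, 5:56 pm–6:14 pm, 6:44 pm–7:00 pm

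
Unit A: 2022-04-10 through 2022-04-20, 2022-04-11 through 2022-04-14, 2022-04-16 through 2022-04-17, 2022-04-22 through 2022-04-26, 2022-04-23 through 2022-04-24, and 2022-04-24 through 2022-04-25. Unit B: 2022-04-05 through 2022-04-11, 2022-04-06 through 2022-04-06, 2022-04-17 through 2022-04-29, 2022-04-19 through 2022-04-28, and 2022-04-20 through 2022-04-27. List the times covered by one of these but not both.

First set merges to 2022-04-10 through 2022-04-20, 2022-04-22 through 2022-04-26.
Second set merges to 2022-04-05 through 2022-04-11, 2022-04-17 through 2022-04-29.
A but not B: 2022-04-12 through 2022-04-16.
B but not A: 2022-04-05 through 2022-04-09, 2022-04-21 through 2022-04-21, 2022-04-27 through 2022-04-29.
Combining gives A △ B.

2022-04-05 through 2022-04-09, 2022-04-12 through 2022-04-16, 2022-04-21 through 2022-04-21, 2022-04-27 through 2022-04-29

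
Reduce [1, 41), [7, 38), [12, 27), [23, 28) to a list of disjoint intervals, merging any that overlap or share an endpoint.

[1, 41)

[7, 38) overlaps/touches [1, 41) → extend to [1, 41).
[12, 27) overlaps/touches [1, 41) → extend to [1, 41).
[23, 28) overlaps/touches [1, 41) → extend to [1, 41).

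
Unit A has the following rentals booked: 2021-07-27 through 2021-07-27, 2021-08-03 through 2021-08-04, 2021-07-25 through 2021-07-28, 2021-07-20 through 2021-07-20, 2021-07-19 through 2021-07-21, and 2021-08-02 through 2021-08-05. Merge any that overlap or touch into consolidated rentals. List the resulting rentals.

Sort by start: 2021-07-19 through 2021-07-21, 2021-07-20 through 2021-07-20, 2021-07-25 through 2021-07-28, 2021-07-27 through 2021-07-27, 2021-08-02 through 2021-08-05, 2021-08-03 through 2021-08-04.
2021-07-20 through 2021-07-20 overlaps/touches 2021-07-19 through 2021-07-21 → extend to 2021-07-19 through 2021-07-21.
2021-07-25 through 2021-07-28 is disjoint → start new block.
2021-07-27 through 2021-07-27 overlaps/touches 2021-07-25 through 2021-07-28 → extend to 2021-07-25 through 2021-07-28.
2021-08-02 through 2021-08-05 is disjoint → start new block.
2021-08-03 through 2021-08-04 overlaps/touches 2021-08-02 through 2021-08-05 → extend to 2021-08-02 through 2021-08-05.

2021-07-19 through 2021-07-21, 2021-07-25 through 2021-07-28, 2021-08-02 through 2021-08-05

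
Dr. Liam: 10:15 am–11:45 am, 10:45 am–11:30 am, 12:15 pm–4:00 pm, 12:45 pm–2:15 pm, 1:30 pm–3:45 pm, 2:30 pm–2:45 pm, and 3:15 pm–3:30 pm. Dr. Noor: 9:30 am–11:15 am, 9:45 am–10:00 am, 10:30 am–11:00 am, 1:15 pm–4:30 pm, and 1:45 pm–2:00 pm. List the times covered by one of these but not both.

9:30 am-10:15 am, 11:15 am-11:45 am, 12:15 pm-1:15 pm, 4:00 pm-4:30 pm

A, merged: 10:15 am-11:45 am, 12:15 pm-4:00 pm.
B, merged: 9:30 am-11:15 am, 1:15 pm-4:30 pm.
Only in the first: 11:15 am-11:45 am, 12:15 pm-1:15 pm.
Only in the second: 9:30 am-10:15 am, 4:00 pm-4:30 pm.
Together these are the periods covered by exactly one.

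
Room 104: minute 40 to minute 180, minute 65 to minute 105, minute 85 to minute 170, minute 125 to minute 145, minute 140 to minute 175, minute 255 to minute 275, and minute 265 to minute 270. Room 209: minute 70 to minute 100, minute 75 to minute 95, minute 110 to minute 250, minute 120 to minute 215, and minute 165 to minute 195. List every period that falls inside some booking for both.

minute 70 to minute 100, minute 110 to minute 180

Merge the first list: minute 40 to minute 180, minute 255 to minute 275.
Merge the second list: minute 70 to minute 100, minute 110 to minute 250.
minute 40 to minute 180 overlaps B on minute 70 to minute 100, minute 110 to minute 180.
minute 255 to minute 275 falls entirely outside B.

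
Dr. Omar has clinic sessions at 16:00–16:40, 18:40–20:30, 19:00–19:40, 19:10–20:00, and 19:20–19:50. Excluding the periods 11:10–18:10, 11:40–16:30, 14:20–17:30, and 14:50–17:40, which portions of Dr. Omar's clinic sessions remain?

18:40–20:30

First set merges to 16:00–16:40, 18:40–20:30.
Second set merges to 11:10–18:10.
16:00–16:40: entirely removed.
18:40–20:30: nothing removed.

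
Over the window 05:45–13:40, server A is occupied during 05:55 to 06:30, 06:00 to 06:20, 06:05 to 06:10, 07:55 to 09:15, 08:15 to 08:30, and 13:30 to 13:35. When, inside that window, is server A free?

05:45-05:55, 06:30-07:55, 09:15-13:30, 13:35-13:40

Covered (merged): 05:55-06:30, 07:55-09:15, 13:30-13:35.
Complement within 05:45-13:40: 05:45-05:55, 06:30-07:55, 09:15-13:30, 13:35-13:40.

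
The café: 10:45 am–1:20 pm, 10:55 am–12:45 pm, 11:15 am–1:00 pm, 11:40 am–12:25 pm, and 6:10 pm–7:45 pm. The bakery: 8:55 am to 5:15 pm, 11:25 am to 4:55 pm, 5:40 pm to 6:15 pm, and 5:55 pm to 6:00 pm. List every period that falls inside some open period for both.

A, merged: 10:45 am–1:20 pm, 6:10 pm–7:45 pm.
B, merged: 8:55 am–5:15 pm, 5:40 pm–6:15 pm.
10:45 am–1:20 pm ∩ B → 10:45 am–1:20 pm.
6:10 pm–7:45 pm ∩ B → 6:10 pm–6:15 pm.

10:45 am–1:20 pm, 6:10 pm–6:15 pm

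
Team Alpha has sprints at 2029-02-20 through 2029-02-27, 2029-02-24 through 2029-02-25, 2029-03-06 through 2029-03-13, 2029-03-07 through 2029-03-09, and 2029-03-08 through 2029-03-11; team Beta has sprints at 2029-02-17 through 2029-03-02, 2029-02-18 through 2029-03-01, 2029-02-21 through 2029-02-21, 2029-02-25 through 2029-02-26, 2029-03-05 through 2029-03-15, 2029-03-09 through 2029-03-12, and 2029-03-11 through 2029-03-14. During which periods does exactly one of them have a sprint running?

First set merges to 2029-02-20 through 2029-02-27, 2029-03-06 through 2029-03-13.
Second set merges to 2029-02-17 through 2029-03-02, 2029-03-05 through 2029-03-15.
A but not B: none.
B but not A: 2029-02-17 through 2029-02-19, 2029-02-28 through 2029-03-02, 2029-03-05 through 2029-03-05, 2029-03-14 through 2029-03-15.
Combining gives A △ B.

2029-02-17 through 2029-02-19, 2029-02-28 through 2029-03-02, 2029-03-05 through 2029-03-05, 2029-03-14 through 2029-03-15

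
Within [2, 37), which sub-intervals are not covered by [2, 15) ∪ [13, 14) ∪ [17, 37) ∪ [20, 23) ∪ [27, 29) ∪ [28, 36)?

The merged coverage is [2, 15), [17, 37).
Uncovered inside [2, 37): [15, 17).

[15, 17)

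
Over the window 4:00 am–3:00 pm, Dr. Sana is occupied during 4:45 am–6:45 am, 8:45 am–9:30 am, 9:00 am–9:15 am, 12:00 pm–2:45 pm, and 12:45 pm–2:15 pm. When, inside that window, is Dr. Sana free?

4:00 am–4:45 am, 6:45 am–8:45 am, 9:30 am–12:00 pm, 2:45 pm–3:00 pm

The merged coverage is 4:45 am–6:45 am, 8:45 am–9:30 am, 12:00 pm–2:45 pm.
Uncovered inside 4:00 am–3:00 pm: 4:00 am–4:45 am, 6:45 am–8:45 am, 9:30 am–12:00 pm, 2:45 pm–3:00 pm.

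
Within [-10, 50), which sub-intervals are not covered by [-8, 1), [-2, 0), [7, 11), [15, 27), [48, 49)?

[-10, -8) ∪ [1, 7) ∪ [11, 15) ∪ [27, 48) ∪ [49, 50)

Covered (merged): [-8, 1), [7, 11), [15, 27), [48, 49).
Uncovered inside [-10, 50): [-10, -8), [1, 7), [11, 15), [27, 48), [49, 50).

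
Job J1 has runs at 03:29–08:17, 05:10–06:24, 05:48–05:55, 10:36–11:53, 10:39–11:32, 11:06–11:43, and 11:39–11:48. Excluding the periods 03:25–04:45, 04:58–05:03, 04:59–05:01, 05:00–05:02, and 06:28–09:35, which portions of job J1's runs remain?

Merge the first list: 03:29-08:17, 10:36-11:53.
Merge the second list: 03:25-04:45, 04:58-05:03, 06:28-09:35.
03:29-08:17 minus B → 04:45-04:58, 05:03-06:28.
10:36-11:53: no B overlap → unchanged.

04:45-04:58, 05:03-06:28, 10:36-11:53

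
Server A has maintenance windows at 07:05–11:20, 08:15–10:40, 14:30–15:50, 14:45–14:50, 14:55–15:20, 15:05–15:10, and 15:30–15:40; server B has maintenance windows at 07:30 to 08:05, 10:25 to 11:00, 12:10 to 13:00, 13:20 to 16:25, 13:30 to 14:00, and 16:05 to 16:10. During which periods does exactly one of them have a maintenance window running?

Merge the first list: 07:05–11:20, 14:30–15:50.
Merge the second list: 07:30–08:05, 10:25–11:00, 12:10–13:00, 13:20–16:25.
Only in the first: 07:05–07:30, 08:05–10:25, 11:00–11:20.
Only in the second: 12:10–13:00, 13:20–14:30, 15:50–16:25.
Together these are the periods covered by exactly one.

07:05–07:30, 08:05–10:25, 11:00–11:20, 12:10–13:00, 13:20–14:30, 15:50–16:25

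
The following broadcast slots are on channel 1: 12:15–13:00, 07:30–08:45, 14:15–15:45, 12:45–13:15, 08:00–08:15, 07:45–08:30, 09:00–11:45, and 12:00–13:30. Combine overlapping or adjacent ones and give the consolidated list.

Sort by start: 07:30-08:45, 07:45-08:30, 08:00-08:15, 09:00-11:45, 12:00-13:30, 12:15-13:00, 12:45-13:15, 14:15-15:45.
07:45-08:30 overlaps/touches 07:30-08:45 → extend to 07:30-08:45.
08:00-08:15 overlaps/touches 07:30-08:45 → extend to 07:30-08:45.
09:00-11:45 is disjoint → start new block.
12:00-13:30 is disjoint → start new block.
12:15-13:00 overlaps/touches 12:00-13:30 → extend to 12:00-13:30.
12:45-13:15 overlaps/touches 12:00-13:30 → extend to 12:00-13:30.
14:15-15:45 is disjoint → start new block.

07:30-08:45, 09:00-11:45, 12:00-13:30, 14:15-15:45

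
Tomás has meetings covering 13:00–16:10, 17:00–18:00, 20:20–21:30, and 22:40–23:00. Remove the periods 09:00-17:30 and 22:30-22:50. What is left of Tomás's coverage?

17:30–18:00, 20:20–21:30, 22:50–23:00

13:00–16:10: fully covered by B → removed.
17:00–18:00 minus B → 17:30–18:00.
20:20–21:30: no B overlap → unchanged.
22:40–23:00 minus B → 22:50–23:00.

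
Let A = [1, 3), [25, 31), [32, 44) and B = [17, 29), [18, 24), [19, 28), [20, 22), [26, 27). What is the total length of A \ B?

B, merged: [17, 29).
A \ B = [1, 3), [29, 31), [32, 44).
Total: 2 + 2 + 12 = 16.

16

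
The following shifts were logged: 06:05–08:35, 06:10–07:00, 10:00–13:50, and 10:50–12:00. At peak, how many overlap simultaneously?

2

Walk the sorted start/end points keeping a running depth.
The depth first hits 2 at 06:10.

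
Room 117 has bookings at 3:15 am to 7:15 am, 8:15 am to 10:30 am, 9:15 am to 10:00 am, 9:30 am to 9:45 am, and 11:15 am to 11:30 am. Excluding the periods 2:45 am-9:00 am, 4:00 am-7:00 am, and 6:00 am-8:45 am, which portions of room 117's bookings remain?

A, merged: 3:15 am–7:15 am, 8:15 am–10:30 am, 11:15 am–11:30 am.
B, merged: 2:45 am–9:00 am.
3:15 am–7:15 am lies entirely inside B → drops out.
8:15 am–10:30 am with B removed leaves 9:00 am–10:30 am.
11:15 am–11:30 am is untouched.

9:00 am–10:30 am, 11:15 am–11:30 am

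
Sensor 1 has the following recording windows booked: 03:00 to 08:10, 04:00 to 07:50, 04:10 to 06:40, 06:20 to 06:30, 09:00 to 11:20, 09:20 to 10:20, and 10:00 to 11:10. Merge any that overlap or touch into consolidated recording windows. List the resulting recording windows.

03:00–08:10, 09:00–11:20

04:00–07:50 overlaps/touches 03:00–08:10 → extend to 03:00–08:10.
04:10–06:40 overlaps/touches 03:00–08:10 → extend to 03:00–08:10.
06:20–06:30 overlaps/touches 03:00–08:10 → extend to 03:00–08:10.
09:00–11:20 is disjoint → start new block.
09:20–10:20 overlaps/touches 09:00–11:20 → extend to 09:00–11:20.
10:00–11:10 overlaps/touches 09:00–11:20 → extend to 09:00–11:20.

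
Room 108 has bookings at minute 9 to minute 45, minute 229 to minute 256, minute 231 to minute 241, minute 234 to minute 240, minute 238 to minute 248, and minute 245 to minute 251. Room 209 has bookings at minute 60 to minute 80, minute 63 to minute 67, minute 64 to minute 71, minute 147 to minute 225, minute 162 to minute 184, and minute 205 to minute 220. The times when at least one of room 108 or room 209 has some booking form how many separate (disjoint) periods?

4

Merge the first list: minute 9 to minute 45, minute 229 to minute 256.
Merge the second list: minute 60 to minute 80, minute 147 to minute 225.
A ∪ B = minute 9 to minute 45, minute 60 to minute 80, minute 147 to minute 225, minute 229 to minute 256.
That is 4 disjoint pieces.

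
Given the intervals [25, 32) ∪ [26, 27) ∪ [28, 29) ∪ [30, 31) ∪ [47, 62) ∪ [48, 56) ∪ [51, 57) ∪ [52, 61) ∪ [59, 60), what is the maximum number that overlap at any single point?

At 52, 4 of the intervals are simultaneously active.
No point has more.

4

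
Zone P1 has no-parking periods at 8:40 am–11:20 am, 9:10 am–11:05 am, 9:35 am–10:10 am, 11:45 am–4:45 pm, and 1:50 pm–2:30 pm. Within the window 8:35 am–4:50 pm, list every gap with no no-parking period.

8:35 am-8:40 am, 11:20 am-11:45 am, 4:45 pm-4:50 pm

Covered (merged): 8:40 am-11:20 am, 11:45 am-4:45 pm.
Complement within 8:35 am-4:50 pm: 8:35 am-8:40 am, 11:20 am-11:45 am, 4:45 pm-4:50 pm.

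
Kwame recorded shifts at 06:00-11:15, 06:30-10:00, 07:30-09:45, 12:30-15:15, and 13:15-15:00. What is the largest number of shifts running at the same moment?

Walk the sorted start/end points keeping a running depth.
The depth first hits 3 at 07:30.

3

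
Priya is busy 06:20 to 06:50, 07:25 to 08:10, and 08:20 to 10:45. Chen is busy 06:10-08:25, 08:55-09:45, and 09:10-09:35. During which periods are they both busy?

Second set merges to 06:10–08:25, 08:55–09:45.
06:20–06:50 overlaps B on 06:20–06:50.
07:25–08:10 overlaps B on 07:25–08:10.
08:20–10:45 overlaps B on 08:20–08:25, 08:55–09:45.

06:20–06:50, 07:25–08:10, 08:20–08:25, 08:55–09:45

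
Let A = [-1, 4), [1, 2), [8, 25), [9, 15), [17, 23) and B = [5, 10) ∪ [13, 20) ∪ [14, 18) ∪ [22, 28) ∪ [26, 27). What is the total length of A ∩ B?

12

Merge the first list: [-1, 4), [8, 25).
Merge the second list: [5, 10), [13, 20), [22, 28).
A ∩ B = [8, 10), [13, 20), [22, 25).
Total: 2 + 7 + 3 = 12.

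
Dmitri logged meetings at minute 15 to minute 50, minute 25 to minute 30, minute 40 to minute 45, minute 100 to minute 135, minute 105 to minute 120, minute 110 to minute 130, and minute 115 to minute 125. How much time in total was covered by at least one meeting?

70 minutes

Merged: minute 15 to minute 50, minute 100 to minute 135.
Lengths: 35 minutes + 35 minutes = 70 minutes.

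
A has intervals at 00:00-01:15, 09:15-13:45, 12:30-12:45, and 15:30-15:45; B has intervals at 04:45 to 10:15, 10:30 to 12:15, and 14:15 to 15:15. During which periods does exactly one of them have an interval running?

00:00–01:15, 04:45–09:15, 10:15–10:30, 12:15–13:45, 14:15–15:15, 15:30–15:45

First set merges to 00:00–01:15, 09:15–13:45, 15:30–15:45.
A \ B = 00:00–01:15, 10:15–10:30, 12:15–13:45, 15:30–15:45.
B \ A = 04:45–09:15, 14:15–15:15.
Union of the two gives the symmetric difference.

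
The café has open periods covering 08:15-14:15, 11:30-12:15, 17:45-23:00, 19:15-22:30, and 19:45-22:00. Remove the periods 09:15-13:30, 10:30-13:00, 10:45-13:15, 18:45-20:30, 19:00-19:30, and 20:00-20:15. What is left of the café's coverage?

First set merges to 08:15–14:15, 17:45–23:00.
Second set merges to 09:15–13:30, 18:45–20:30.
08:15–14:15 minus B → 08:15–09:15, 13:30–14:15.
17:45–23:00 minus B → 17:45–18:45, 20:30–23:00.

08:15–09:15, 13:30–14:15, 17:45–18:45, 20:30–23:00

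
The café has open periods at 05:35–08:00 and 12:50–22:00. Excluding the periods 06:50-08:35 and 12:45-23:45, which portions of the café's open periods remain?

05:35-08:00 with B removed leaves 05:35-06:50.
12:50-22:00 lies entirely inside B → drops out.

05:35-06:50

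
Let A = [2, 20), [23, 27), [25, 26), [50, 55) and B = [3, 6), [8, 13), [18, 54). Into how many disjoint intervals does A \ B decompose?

4

Merge the first list: [2, 20), [23, 27), [50, 55).
A \ B = [2, 3), [6, 8), [13, 18), [54, 55).
That is 4 disjoint pieces.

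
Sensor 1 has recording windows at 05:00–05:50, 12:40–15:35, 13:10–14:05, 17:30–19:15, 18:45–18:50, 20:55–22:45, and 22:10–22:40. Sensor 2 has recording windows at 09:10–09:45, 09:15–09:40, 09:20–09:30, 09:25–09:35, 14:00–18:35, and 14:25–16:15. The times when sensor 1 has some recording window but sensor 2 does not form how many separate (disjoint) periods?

4

Merge the first list: 05:00–05:50, 12:40–15:35, 17:30–19:15, 20:55–22:45.
Merge the second list: 09:10–09:45, 14:00–18:35.
A \ B = 05:00–05:50, 12:40–14:00, 18:35–19:15, 20:55–22:45.
That is 4 disjoint pieces.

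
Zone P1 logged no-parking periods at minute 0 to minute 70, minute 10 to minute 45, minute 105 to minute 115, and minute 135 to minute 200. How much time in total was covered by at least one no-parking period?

145 minutes

Merged: minute 0 to minute 70, minute 105 to minute 115, minute 135 to minute 200.
Lengths: 70 minutes + 10 minutes + 65 minutes = 145 minutes.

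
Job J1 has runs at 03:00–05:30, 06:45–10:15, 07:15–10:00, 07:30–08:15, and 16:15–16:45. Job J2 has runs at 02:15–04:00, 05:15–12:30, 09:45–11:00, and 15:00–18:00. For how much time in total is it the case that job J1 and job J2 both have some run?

A, merged: 03:00–05:30, 06:45–10:15, 16:15–16:45.
B, merged: 02:15–04:00, 05:15–12:30, 15:00–18:00.
A ∩ B = 03:00–04:00, 05:15–05:30, 06:45–10:15, 16:15–16:45.
Total: 1 h + 15 min + 3 h 30 min + 30 min = 5 h 15 min.

5 h 15 min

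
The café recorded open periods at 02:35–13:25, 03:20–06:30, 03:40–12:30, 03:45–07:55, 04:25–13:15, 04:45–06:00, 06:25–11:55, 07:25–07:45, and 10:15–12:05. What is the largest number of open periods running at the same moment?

Sweep endpoints in order; track running count of active intervals.
Peak of 6 reached at 04:45.

6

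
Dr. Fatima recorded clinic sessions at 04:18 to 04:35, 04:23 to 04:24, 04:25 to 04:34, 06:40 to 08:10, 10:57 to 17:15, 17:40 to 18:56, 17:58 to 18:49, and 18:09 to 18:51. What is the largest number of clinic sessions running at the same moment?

Sweep endpoints in order; track running count of active intervals.
Peak of 3 reached at 18:09.

3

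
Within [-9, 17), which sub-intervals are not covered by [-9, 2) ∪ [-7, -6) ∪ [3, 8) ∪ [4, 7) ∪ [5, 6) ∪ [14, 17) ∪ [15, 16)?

The merged coverage is [-9, 2), [3, 8), [14, 17).
Complement within [-9, 17): [2, 3), [8, 14).

[2, 3) ∪ [8, 14)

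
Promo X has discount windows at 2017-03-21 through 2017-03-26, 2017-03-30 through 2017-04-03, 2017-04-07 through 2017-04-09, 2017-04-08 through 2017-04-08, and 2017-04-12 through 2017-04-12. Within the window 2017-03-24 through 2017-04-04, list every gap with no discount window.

After merging, the occupied span is 2017-03-21 through 2017-03-26, 2017-03-30 through 2017-04-03, 2017-04-07 through 2017-04-09, 2017-04-12 through 2017-04-12.
Gaps within 2017-03-24 through 2017-04-04: 2017-03-27 through 2017-03-29, 2017-04-04 through 2017-04-04.

2017-03-27 through 2017-03-29, 2017-04-04 through 2017-04-04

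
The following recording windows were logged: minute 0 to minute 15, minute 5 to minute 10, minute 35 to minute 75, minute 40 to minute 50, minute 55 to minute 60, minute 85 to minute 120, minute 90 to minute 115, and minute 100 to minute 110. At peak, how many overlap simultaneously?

At minute 100, 3 of the intervals are simultaneously active.
No point has more.

3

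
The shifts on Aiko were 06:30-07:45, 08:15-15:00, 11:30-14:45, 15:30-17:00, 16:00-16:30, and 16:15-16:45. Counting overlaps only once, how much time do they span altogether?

Merged: 06:30-07:45, 08:15-15:00, 15:30-17:00.
Lengths: 1 h 15 min + 6 h 45 min + 1 h 30 min = 9 h 30 min.

9 h 30 min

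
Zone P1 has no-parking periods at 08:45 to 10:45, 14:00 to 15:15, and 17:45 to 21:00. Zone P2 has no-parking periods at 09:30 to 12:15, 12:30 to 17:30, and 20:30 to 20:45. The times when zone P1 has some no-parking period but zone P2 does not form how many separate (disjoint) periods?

3

A \ B = 08:45–09:30, 17:45–20:30, 20:45–21:00.
That is 3 disjoint pieces.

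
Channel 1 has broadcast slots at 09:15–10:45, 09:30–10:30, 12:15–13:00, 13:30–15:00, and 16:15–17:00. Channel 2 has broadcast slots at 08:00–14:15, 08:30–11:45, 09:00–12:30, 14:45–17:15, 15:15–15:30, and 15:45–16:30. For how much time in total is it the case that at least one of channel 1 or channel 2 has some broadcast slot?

9 h 15 min

A, merged: 09:15–10:45, 12:15–13:00, 13:30–15:00, 16:15–17:00.
B, merged: 08:00–14:15, 14:45–17:15.
A ∪ B = 08:00–17:15.
Total: 9 h 15 min.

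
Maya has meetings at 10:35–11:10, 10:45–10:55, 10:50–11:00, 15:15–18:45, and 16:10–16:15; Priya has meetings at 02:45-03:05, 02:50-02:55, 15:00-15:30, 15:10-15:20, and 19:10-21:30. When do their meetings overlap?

15:15-15:30

Merge the first list: 10:35-11:10, 15:15-18:45.
Merge the second list: 02:45-03:05, 15:00-15:30, 19:10-21:30.
10:35-11:10: no overlap with the second set.
15:15-18:45 meets the second set on 15:15-15:30.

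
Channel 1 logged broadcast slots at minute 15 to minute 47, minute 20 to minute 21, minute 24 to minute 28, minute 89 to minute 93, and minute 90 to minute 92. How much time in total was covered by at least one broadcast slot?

Merged: minute 15 to minute 47, minute 89 to minute 93.
Lengths: 32 minutes + 4 minutes = 36 minutes.

36 minutes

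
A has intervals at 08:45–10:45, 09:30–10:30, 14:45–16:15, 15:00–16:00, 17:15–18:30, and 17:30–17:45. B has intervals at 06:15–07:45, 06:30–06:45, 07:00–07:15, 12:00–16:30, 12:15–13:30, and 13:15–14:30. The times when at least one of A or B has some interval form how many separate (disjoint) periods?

A, merged: 08:45-10:45, 14:45-16:15, 17:15-18:30.
B, merged: 06:15-07:45, 12:00-16:30.
A ∪ B = 06:15-07:45, 08:45-10:45, 12:00-16:30, 17:15-18:30.
That is 4 disjoint pieces.

4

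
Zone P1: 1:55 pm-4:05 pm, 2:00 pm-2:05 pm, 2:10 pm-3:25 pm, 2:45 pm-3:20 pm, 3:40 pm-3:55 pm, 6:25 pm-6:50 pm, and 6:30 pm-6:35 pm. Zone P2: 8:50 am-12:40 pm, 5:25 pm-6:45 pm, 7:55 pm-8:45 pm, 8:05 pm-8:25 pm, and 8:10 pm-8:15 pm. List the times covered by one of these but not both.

8:50 am–12:40 pm, 1:55 pm–4:05 pm, 5:25 pm–6:25 pm, 6:45 pm–6:50 pm, 7:55 pm–8:45 pm

A, merged: 1:55 pm–4:05 pm, 6:25 pm–6:50 pm.
B, merged: 8:50 am–12:40 pm, 5:25 pm–6:45 pm, 7:55 pm–8:45 pm.
A \ B = 1:55 pm–4:05 pm, 6:45 pm–6:50 pm.
B \ A = 8:50 am–12:40 pm, 5:25 pm–6:25 pm, 7:55 pm–8:45 pm.
Union of the two gives the symmetric difference.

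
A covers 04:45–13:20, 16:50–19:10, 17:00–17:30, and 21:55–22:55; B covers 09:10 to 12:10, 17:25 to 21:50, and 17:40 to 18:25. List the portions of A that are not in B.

A, merged: 04:45–13:20, 16:50–19:10, 21:55–22:55.
B, merged: 09:10–12:10, 17:25–21:50.
04:45–13:20 \ B = 04:45–09:10, 12:10–13:20.
16:50–19:10 \ B = 16:50–17:25.
21:55–22:55: nothing removed.

04:45–09:10, 12:10–13:20, 16:50–17:25, 21:55–22:55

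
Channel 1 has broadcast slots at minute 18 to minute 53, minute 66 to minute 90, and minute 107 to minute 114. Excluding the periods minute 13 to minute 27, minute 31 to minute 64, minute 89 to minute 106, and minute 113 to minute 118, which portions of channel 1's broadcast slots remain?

minute 27 to minute 31, minute 66 to minute 89, minute 107 to minute 113

minute 18 to minute 53 minus B → minute 27 to minute 31.
minute 66 to minute 90 minus B → minute 66 to minute 89.
minute 107 to minute 114 minus B → minute 107 to minute 113.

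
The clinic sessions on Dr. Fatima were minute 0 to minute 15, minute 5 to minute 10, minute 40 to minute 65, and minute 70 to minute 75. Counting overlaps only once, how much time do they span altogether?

45 minutes

Merged: minute 0 to minute 15, minute 40 to minute 65, minute 70 to minute 75.
Lengths: 15 minutes + 25 minutes + 5 minutes = 45 minutes.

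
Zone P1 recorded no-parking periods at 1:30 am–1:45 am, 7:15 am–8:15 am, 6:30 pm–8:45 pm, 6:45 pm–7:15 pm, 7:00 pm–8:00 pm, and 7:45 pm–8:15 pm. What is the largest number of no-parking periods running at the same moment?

3

Walk the sorted start/end points keeping a running depth.
The depth first hits 3 at 7:00 pm.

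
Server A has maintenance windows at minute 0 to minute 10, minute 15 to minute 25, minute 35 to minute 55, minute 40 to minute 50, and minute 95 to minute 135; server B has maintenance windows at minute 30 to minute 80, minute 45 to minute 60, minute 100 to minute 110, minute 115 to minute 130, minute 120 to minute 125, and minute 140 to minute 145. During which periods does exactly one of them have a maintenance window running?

Merge the first list: minute 0 to minute 10, minute 15 to minute 25, minute 35 to minute 55, minute 95 to minute 135.
Merge the second list: minute 30 to minute 80, minute 100 to minute 110, minute 115 to minute 130, minute 140 to minute 145.
A \ B = minute 0 to minute 10, minute 15 to minute 25, minute 95 to minute 100, minute 110 to minute 115, minute 130 to minute 135.
B \ A = minute 30 to minute 35, minute 55 to minute 80, minute 140 to minute 145.
Union of the two gives the symmetric difference.

minute 0 to minute 10, minute 15 to minute 25, minute 30 to minute 35, minute 55 to minute 80, minute 95 to minute 100, minute 110 to minute 115, minute 130 to minute 135, minute 140 to minute 145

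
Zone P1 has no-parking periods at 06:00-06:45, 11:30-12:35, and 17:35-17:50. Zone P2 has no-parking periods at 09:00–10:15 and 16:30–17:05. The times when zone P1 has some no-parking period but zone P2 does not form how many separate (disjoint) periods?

3

A \ B = 06:00–06:45, 11:30–12:35, 17:35–17:50.
That is 3 disjoint pieces.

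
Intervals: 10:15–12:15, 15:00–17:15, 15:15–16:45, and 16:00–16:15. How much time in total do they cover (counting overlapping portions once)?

4 h 15 min

Merged: 10:15-12:15, 15:00-17:15.
Lengths: 2 h + 2 h 15 min = 4 h 15 min.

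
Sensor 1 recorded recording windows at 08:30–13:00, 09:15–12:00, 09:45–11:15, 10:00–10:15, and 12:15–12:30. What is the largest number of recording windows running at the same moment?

At 10:00, 4 of the intervals are simultaneously active.
No point has more.

4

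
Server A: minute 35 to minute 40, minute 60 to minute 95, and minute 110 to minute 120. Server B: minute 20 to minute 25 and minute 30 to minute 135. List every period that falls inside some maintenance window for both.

minute 35 to minute 40 ∩ B → minute 35 to minute 40.
minute 60 to minute 95 ∩ B → minute 60 to minute 95.
minute 110 to minute 120 ∩ B → minute 110 to minute 120.

minute 35 to minute 40, minute 60 to minute 95, minute 110 to minute 120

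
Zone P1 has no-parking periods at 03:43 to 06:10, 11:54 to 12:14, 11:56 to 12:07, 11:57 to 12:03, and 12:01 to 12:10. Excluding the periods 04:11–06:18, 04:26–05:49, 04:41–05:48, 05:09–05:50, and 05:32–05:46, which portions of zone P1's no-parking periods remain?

First set merges to 03:43–06:10, 11:54–12:14.
Second set merges to 04:11–06:18.
03:43–06:10 minus B → 03:43–04:11.
11:54–12:14: no B overlap → unchanged.

03:43–04:11, 11:54–12:14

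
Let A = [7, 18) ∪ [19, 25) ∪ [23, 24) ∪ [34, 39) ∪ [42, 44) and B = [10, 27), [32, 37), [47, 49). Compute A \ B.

[7, 10) ∪ [37, 39) ∪ [42, 44)

A, merged: [7, 18), [19, 25), [34, 39), [42, 44).
[7, 18) \ B = [7, 10).
[19, 25): entirely removed.
[34, 39) \ B = [37, 39).
[42, 44): nothing removed.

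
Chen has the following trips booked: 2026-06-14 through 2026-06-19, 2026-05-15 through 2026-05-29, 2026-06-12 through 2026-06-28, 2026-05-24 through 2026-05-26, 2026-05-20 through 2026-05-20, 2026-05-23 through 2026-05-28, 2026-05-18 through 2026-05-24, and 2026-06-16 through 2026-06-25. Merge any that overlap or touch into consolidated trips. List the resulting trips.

2026-05-15 through 2026-05-29, 2026-06-12 through 2026-06-28

Sort by start: 2026-05-15 through 2026-05-29, 2026-05-18 through 2026-05-24, 2026-05-20 through 2026-05-20, 2026-05-23 through 2026-05-28, 2026-05-24 through 2026-05-26, 2026-06-12 through 2026-06-28, 2026-06-14 through 2026-06-19, 2026-06-16 through 2026-06-25.
2026-05-18 through 2026-05-24 overlaps/touches 2026-05-15 through 2026-05-29 → extend to 2026-05-15 through 2026-05-29.
2026-05-20 through 2026-05-20 overlaps/touches 2026-05-15 through 2026-05-29 → extend to 2026-05-15 through 2026-05-29.
2026-05-23 through 2026-05-28 overlaps/touches 2026-05-15 through 2026-05-29 → extend to 2026-05-15 through 2026-05-29.
2026-05-24 through 2026-05-26 overlaps/touches 2026-05-15 through 2026-05-29 → extend to 2026-05-15 through 2026-05-29.
2026-06-12 through 2026-06-28 is disjoint → start new block.
2026-06-14 through 2026-06-19 overlaps/touches 2026-06-12 through 2026-06-28 → extend to 2026-06-12 through 2026-06-28.
2026-06-16 through 2026-06-25 overlaps/touches 2026-06-12 through 2026-06-28 → extend to 2026-06-12 through 2026-06-28.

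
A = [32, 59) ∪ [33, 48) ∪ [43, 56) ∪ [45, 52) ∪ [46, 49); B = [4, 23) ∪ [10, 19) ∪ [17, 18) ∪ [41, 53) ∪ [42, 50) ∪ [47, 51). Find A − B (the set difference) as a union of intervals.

First set merges to [32, 59).
Second set merges to [4, 23), [41, 53).
[32, 59) minus B → [32, 41), [53, 59).

[32, 41) ∪ [53, 59)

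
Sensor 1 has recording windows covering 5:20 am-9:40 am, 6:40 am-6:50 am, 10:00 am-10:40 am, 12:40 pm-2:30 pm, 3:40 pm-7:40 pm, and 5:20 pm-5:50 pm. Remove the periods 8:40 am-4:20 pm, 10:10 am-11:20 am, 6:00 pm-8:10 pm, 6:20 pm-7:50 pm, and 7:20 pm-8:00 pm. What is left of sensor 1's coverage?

A, merged: 5:20 am–9:40 am, 10:00 am–10:40 am, 12:40 pm–2:30 pm, 3:40 pm–7:40 pm.
B, merged: 8:40 am–4:20 pm, 6:00 pm–8:10 pm.
5:20 am–9:40 am \ B = 5:20 am–8:40 am.
10:00 am–10:40 am: entirely removed.
12:40 pm–2:30 pm: entirely removed.
3:40 pm–7:40 pm \ B = 4:20 pm–6:00 pm.

5:20 am–8:40 am, 4:20 pm–6:00 pm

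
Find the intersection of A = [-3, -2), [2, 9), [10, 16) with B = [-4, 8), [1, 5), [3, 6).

Second set merges to [-4, 8).
[-3, -2) overlaps B on [-3, -2).
[2, 9) overlaps B on [2, 8).
[10, 16) falls entirely outside B.

[-3, -2) ∪ [2, 8)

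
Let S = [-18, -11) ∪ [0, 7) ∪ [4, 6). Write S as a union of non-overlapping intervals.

[-18, -11) ∪ [0, 7)

[0, 7) is disjoint → start new block.
[4, 6) overlaps/touches [0, 7) → extend to [0, 7).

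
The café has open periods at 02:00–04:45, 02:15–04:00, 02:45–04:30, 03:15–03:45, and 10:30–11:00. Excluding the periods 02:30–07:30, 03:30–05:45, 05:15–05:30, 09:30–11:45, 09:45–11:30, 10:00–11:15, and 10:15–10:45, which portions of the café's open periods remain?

02:00-02:30

A, merged: 02:00-04:45, 10:30-11:00.
B, merged: 02:30-07:30, 09:30-11:45.
02:00-04:45 with B removed leaves 02:00-02:30.
10:30-11:00 lies entirely inside B → drops out.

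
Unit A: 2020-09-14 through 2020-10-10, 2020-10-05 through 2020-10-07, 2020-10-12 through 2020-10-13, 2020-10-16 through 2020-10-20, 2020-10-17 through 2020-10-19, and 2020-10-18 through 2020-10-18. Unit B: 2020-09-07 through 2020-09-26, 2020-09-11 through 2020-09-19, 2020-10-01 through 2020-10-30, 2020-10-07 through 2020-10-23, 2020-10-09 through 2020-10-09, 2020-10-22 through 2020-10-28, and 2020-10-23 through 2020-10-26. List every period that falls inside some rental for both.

2020-09-14 through 2020-09-26, 2020-10-01 through 2020-10-10, 2020-10-12 through 2020-10-13, 2020-10-16 through 2020-10-20

A, merged: 2020-09-14 through 2020-10-10, 2020-10-12 through 2020-10-13, 2020-10-16 through 2020-10-20.
B, merged: 2020-09-07 through 2020-09-26, 2020-10-01 through 2020-10-30.
2020-09-14 through 2020-10-10 ∩ B → 2020-09-14 through 2020-09-26, 2020-10-01 through 2020-10-10.
2020-10-12 through 2020-10-13 ∩ B → 2020-10-12 through 2020-10-13.
2020-10-16 through 2020-10-20 ∩ B → 2020-10-16 through 2020-10-20.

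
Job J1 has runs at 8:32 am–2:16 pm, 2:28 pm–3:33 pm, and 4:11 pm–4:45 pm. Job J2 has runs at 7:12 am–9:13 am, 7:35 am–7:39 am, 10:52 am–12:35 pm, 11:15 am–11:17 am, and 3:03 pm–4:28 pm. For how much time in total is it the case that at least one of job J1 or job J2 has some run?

B, merged: 7:12 am–9:13 am, 10:52 am–12:35 pm, 3:03 pm–4:28 pm.
A ∪ B = 7:12 am–2:16 pm, 2:28 pm–4:45 pm.
Total: 7 h 4 min + 2 h 17 min = 9 h 21 min.

9 h 21 min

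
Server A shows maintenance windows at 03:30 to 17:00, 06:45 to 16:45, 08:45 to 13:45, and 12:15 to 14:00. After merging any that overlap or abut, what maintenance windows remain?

03:30–17:00

06:45–16:45 overlaps/touches 03:30–17:00 → extend to 03:30–17:00.
08:45–13:45 overlaps/touches 03:30–17:00 → extend to 03:30–17:00.
12:15–14:00 overlaps/touches 03:30–17:00 → extend to 03:30–17:00.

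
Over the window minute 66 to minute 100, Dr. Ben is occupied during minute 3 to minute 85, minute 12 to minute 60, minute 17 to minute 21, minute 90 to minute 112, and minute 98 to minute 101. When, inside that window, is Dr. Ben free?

The merged coverage is minute 3 to minute 85, minute 90 to minute 112.
Uncovered inside minute 66 to minute 100: minute 85 to minute 90.

minute 85 to minute 90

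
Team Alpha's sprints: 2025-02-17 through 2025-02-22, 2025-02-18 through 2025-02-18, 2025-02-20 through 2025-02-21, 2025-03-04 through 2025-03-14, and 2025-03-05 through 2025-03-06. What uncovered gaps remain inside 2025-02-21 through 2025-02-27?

After merging, the occupied span is 2025-02-17 through 2025-02-22, 2025-03-04 through 2025-03-14.
Complement within 2025-02-21 through 2025-02-27: 2025-02-23 through 2025-02-27.

2025-02-23 through 2025-02-27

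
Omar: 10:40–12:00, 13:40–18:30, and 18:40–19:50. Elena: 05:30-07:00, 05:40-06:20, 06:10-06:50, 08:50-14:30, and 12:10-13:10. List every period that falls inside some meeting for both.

B, merged: 05:30–07:00, 08:50–14:30.
10:40–12:00 meets the second set on 10:40–12:00.
13:40–18:30 meets the second set on 13:40–14:30.
18:40–19:50: no overlap with the second set.

10:40–12:00, 13:40–14:30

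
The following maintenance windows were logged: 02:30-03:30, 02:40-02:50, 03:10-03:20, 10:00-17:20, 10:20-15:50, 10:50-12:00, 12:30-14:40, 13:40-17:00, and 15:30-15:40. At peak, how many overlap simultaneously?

4

Walk the sorted start/end points keeping a running depth.
The depth first hits 4 at 13:40.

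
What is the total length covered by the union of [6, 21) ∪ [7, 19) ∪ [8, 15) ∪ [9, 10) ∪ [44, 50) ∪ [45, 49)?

Merged: [6, 21), [44, 50).
Lengths: 15 + 6 = 21.

21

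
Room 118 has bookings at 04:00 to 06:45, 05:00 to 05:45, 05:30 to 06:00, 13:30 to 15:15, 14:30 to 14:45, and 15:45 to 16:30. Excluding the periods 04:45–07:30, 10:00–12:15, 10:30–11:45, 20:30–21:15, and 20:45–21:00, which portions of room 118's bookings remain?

Merge the first list: 04:00–06:45, 13:30–15:15, 15:45–16:30.
Merge the second list: 04:45–07:30, 10:00–12:15, 20:30–21:15.
04:00–06:45 \ B = 04:00–04:45.
13:30–15:15: nothing removed.
15:45–16:30: nothing removed.

04:00–04:45, 13:30–15:15, 15:45–16:30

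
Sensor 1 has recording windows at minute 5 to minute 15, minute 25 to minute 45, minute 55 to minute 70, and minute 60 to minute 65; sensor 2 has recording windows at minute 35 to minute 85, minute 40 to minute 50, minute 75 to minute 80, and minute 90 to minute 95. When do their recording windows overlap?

First set merges to minute 5 to minute 15, minute 25 to minute 45, minute 55 to minute 70.
Second set merges to minute 35 to minute 85, minute 90 to minute 95.
minute 5 to minute 15: no overlap with the second set.
minute 25 to minute 45 meets the second set on minute 35 to minute 45.
minute 55 to minute 70 meets the second set on minute 55 to minute 70.

minute 35 to minute 45, minute 55 to minute 70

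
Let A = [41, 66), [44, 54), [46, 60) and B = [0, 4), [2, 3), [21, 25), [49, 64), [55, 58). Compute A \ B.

Merge the first list: [41, 66).
Merge the second list: [0, 4), [21, 25), [49, 64).
[41, 66) \ B = [41, 49), [64, 66).

[41, 49) ∪ [64, 66)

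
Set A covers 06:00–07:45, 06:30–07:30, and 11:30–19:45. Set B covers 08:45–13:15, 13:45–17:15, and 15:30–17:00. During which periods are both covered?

11:30–13:15, 13:45–17:15

Merge the first list: 06:00–07:45, 11:30–19:45.
Merge the second list: 08:45–13:15, 13:45–17:15.
06:00–07:45 falls entirely outside B.
11:30–19:45 overlaps B on 11:30–13:15, 13:45–17:15.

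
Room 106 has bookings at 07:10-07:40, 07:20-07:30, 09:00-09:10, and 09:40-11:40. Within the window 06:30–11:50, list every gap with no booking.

06:30–07:10, 07:40–09:00, 09:10–09:40, 11:40–11:50

The merged coverage is 07:10–07:40, 09:00–09:10, 09:40–11:40.
Complement within 06:30–11:50: 06:30–07:10, 07:40–09:00, 09:10–09:40, 11:40–11:50.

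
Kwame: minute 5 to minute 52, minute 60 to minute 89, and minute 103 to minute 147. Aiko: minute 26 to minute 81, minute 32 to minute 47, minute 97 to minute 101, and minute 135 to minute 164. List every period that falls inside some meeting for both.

Second set merges to minute 26 to minute 81, minute 97 to minute 101, minute 135 to minute 164.
minute 5 to minute 52 meets the second set on minute 26 to minute 52.
minute 60 to minute 89 meets the second set on minute 60 to minute 81.
minute 103 to minute 147 meets the second set on minute 135 to minute 147.

minute 26 to minute 52, minute 60 to minute 81, minute 135 to minute 147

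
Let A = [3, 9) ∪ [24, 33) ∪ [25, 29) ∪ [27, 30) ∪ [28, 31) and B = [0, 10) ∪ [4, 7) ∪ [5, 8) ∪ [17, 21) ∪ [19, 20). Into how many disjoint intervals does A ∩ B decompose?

1

A, merged: [3, 9), [24, 33).
B, merged: [0, 10), [17, 21).
A ∩ B = [3, 9).
That is 1 disjoint piece.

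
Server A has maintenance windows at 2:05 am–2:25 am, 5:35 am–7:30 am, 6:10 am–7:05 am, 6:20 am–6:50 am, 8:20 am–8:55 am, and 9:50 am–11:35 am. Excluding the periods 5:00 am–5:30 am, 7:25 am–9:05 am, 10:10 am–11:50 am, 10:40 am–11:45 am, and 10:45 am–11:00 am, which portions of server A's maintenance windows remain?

First set merges to 2:05 am–2:25 am, 5:35 am–7:30 am, 8:20 am–8:55 am, 9:50 am–11:35 am.
Second set merges to 5:00 am–5:30 am, 7:25 am–9:05 am, 10:10 am–11:50 am.
2:05 am–2:25 am is untouched.
5:35 am–7:30 am with B removed leaves 5:35 am–7:25 am.
8:20 am–8:55 am lies entirely inside B → drops out.
9:50 am–11:35 am with B removed leaves 9:50 am–10:10 am.

2:05 am–2:25 am, 5:35 am–7:25 am, 9:50 am–10:10 am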